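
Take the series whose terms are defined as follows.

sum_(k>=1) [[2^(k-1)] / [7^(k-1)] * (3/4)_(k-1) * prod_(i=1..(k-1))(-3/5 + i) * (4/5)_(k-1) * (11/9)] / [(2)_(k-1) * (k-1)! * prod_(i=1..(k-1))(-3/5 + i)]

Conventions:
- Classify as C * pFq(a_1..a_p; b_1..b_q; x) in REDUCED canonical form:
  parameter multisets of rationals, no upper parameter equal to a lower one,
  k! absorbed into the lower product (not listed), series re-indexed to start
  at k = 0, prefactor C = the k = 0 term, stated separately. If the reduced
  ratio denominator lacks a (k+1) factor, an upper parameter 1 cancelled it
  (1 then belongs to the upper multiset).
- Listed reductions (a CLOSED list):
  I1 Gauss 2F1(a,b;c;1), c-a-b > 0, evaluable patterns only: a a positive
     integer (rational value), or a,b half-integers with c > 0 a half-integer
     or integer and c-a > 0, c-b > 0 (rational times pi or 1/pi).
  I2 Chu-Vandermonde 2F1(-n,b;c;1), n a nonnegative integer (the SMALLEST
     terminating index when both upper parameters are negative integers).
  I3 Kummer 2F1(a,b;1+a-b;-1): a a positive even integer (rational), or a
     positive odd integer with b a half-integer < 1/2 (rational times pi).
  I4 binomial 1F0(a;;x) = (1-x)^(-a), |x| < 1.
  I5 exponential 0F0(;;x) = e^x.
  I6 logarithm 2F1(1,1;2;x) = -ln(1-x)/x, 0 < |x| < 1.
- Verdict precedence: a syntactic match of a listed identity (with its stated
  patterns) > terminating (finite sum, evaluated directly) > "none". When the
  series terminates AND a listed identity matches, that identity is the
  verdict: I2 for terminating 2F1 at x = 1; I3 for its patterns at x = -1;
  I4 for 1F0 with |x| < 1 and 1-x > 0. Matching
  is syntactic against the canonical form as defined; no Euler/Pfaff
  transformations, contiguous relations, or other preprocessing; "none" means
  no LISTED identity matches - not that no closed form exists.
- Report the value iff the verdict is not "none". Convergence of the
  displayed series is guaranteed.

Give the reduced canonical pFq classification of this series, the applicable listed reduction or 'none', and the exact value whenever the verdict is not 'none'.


Reduced: x = 2/7, 2F1, upper = {3/4, 4/5}, lower = {2}, C = 11/9. Verdict: none here - no I1-I6 shape fits x = 2/7 with lower {2}.

Structural cue: t_0 = 11/9 here, and the lower running product (C = 11/9) is a rising factorial.
Consecutive-term ratio: r(k) = (2/7) * (k+3/4) (k+4/5) / [(k+2) (k+1)] ; factor over Q: parameters, x = (2/7), and C = 11/9.


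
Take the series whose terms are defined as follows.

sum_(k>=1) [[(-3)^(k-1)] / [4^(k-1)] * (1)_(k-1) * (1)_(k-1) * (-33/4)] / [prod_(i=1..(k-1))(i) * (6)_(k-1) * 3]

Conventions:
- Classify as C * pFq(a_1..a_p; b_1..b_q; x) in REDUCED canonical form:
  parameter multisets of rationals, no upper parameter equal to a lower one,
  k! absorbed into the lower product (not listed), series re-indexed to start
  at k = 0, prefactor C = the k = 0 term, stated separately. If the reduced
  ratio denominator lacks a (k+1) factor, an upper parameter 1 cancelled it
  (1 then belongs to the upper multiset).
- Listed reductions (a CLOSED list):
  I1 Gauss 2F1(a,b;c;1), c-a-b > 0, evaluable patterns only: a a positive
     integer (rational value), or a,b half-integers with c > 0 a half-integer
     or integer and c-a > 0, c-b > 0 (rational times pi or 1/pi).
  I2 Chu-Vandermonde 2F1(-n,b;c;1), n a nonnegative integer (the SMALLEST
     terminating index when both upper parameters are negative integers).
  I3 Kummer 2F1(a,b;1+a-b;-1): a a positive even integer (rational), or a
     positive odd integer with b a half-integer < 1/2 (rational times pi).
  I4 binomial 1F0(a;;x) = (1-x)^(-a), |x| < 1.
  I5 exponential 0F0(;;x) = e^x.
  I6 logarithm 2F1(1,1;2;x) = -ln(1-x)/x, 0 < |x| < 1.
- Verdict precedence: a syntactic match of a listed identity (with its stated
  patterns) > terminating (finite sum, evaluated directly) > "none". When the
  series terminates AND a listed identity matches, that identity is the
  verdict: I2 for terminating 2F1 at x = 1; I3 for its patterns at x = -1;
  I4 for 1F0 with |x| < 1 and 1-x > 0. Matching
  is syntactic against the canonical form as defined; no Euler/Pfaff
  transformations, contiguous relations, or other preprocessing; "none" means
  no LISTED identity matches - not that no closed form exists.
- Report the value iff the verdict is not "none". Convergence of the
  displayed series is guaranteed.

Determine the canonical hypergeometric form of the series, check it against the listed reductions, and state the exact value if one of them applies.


Canonical form: C = -11/4 times 2F1 with upper {1, 1}, lower {6}, x = -3/4. Verdict: none. Every listed pattern misses the 2F1 form at -3/4, upper {1, 1}.

Key step: with t_0 = -11/4, the constant factors (C = -11/4, x = -3/4) combine into one prefactor.
Term ratio: r(k) = (-3/4) * (k+1) (k+1) / [(k+6) (k+1)] - poly over poly, x = (-3/4) from leading terms; C = -11/4 at k = 0.


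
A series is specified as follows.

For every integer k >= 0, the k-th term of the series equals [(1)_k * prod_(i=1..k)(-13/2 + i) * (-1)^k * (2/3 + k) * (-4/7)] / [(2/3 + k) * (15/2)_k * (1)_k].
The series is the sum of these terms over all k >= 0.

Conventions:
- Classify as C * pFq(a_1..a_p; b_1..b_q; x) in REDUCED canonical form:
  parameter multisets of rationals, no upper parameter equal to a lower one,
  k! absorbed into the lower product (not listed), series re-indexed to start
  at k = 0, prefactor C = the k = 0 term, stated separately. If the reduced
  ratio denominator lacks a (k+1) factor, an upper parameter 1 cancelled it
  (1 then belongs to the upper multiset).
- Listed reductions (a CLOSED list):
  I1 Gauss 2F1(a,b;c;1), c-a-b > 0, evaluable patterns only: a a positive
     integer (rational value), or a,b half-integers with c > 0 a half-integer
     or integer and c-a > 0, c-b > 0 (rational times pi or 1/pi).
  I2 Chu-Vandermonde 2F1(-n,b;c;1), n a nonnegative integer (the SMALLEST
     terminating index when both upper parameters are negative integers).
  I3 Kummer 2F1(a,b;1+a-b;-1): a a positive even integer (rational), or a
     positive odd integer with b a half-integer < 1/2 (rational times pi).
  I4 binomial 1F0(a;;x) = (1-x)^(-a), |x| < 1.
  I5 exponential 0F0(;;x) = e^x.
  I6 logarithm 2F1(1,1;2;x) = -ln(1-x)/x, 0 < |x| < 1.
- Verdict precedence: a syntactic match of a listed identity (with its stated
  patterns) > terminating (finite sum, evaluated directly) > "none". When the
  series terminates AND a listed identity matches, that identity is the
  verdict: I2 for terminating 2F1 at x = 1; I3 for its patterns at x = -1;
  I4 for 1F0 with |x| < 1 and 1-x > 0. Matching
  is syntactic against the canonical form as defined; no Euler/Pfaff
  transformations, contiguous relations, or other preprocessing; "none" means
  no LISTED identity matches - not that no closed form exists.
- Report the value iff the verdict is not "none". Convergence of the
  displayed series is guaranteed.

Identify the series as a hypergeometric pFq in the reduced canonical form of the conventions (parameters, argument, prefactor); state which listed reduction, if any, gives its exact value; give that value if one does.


Prefactor -4/7, argument -1: 2F1 with upper {-11/2, 1} over lower {15/2}. Verdict (x = -1): Kummer's theorem (I3) applies (x = -1; c = 15/2 equals 1+a-b for upper {-11/2, 1}: listed pattern). Value: (-429/1024) * pi.

Key step: t_0 being -4/7, (1)_k (C = -4/7) is k! itself.
Ratio: r(k) = (-1) * (k-11/2) (k+1) / [(k+15/2) (k+1)] - rational in k, leading ratio (-1); with t_0 = -4/7, classification follows.


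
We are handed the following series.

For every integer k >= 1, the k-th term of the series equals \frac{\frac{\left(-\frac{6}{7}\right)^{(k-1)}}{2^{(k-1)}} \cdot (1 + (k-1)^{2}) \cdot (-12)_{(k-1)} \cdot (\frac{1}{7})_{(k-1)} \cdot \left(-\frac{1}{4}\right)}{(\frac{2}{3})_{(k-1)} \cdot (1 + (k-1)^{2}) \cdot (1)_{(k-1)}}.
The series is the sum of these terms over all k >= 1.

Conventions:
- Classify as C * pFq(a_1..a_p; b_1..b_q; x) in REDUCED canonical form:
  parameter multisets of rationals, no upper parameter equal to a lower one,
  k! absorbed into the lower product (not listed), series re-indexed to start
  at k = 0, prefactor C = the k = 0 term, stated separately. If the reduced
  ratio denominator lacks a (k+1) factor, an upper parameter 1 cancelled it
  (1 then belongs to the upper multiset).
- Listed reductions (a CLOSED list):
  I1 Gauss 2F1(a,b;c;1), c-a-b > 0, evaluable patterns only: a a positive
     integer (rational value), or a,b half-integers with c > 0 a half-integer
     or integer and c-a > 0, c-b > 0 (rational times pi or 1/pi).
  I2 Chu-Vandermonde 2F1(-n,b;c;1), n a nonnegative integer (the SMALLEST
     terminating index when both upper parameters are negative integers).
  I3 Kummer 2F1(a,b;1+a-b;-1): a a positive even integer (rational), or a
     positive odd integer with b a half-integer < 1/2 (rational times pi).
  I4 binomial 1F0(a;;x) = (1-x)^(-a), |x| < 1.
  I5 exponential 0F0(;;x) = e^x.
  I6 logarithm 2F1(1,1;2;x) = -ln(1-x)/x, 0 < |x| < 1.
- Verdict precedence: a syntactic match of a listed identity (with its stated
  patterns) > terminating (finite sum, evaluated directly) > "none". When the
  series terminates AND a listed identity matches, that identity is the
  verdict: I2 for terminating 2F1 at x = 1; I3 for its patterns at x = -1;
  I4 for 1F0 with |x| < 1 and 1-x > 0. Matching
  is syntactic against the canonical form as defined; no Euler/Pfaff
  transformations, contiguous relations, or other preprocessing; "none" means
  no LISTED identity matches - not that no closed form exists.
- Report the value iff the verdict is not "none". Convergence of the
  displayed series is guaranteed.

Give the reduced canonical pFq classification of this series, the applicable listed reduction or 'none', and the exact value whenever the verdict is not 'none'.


x = -\frac{3}{7} here; the reduced form reads 2F1, upper {-12, \frac{1}{7}}, lower {\frac{2}{3}}, C = -\frac{1}{4}. Verdict: terminating. With -12 upstairs the series is a 13-term polynomial sum; evaluated term by term. Sum: -\frac{444688129516632013051916743}{190866250225054140542455468}.

Key observation: t_0 being -\frac{1}{4}, (1)_k (C = -1/4, x = -3/7) is k! itself.
Step ratio: r(k) = -\frac{3}{7} * (k-12) (k+\frac{1}{7}) / [(k+\frac{2}{3}) (k+1)] ; factor over Q: parameters, x = -\frac{3}{7}, and C = -\frac{1}{4}.


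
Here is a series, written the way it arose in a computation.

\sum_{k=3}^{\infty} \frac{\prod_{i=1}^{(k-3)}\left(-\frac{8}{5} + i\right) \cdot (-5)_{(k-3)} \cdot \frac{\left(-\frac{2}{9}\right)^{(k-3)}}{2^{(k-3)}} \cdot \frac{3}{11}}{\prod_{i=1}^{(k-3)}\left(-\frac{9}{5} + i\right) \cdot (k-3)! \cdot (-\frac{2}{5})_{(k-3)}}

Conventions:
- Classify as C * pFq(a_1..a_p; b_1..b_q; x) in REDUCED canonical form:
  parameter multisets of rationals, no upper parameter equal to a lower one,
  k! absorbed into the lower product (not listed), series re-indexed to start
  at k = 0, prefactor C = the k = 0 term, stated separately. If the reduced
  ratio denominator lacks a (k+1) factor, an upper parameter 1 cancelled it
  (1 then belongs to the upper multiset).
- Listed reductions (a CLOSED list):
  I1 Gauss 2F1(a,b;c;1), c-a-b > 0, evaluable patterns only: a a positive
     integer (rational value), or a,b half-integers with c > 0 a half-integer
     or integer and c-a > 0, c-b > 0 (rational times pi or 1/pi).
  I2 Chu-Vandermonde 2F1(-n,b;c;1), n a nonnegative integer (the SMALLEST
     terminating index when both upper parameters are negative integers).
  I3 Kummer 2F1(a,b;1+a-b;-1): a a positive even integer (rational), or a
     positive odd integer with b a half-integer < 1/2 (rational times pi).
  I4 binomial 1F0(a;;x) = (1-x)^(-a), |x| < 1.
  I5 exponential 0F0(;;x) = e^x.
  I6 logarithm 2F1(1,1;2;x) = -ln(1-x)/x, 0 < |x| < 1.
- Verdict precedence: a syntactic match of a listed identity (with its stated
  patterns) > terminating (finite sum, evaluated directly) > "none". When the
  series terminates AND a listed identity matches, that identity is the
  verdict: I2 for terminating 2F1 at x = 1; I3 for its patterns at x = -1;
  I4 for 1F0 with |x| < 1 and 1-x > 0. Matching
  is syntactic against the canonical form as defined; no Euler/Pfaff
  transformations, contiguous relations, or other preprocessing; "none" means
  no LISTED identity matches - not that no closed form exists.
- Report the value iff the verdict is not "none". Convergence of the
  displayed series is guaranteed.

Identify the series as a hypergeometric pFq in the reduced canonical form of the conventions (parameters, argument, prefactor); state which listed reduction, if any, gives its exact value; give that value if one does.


First insight: from the first term \frac{3}{11}: the running product (C = 3/11, x = -1/9) telescopes to a rising factorial.
Step ratio: r(k) = -\frac{1}{9} * (k-5) (k-\frac{3}{5}) / [(k-\frac{4}{5}) (k-\frac{2}{5}) (k+1)] ; factor over Q: parameters, x = -\frac{1}{9}, and C = \frac{3}{11}.

The series (x = -\frac{1}{9}) is 2F2: upper {-5, -\frac{3}{5}}, lower {-\frac{4}{5}, -\frac{2}{5}}, prefactor \frac{3}{11}. Verdict: terminating - upper parameter -5 makes this a finite sum (last index 5), evaluated exactly. Hence: -\frac{34133887219}{142669942272}.


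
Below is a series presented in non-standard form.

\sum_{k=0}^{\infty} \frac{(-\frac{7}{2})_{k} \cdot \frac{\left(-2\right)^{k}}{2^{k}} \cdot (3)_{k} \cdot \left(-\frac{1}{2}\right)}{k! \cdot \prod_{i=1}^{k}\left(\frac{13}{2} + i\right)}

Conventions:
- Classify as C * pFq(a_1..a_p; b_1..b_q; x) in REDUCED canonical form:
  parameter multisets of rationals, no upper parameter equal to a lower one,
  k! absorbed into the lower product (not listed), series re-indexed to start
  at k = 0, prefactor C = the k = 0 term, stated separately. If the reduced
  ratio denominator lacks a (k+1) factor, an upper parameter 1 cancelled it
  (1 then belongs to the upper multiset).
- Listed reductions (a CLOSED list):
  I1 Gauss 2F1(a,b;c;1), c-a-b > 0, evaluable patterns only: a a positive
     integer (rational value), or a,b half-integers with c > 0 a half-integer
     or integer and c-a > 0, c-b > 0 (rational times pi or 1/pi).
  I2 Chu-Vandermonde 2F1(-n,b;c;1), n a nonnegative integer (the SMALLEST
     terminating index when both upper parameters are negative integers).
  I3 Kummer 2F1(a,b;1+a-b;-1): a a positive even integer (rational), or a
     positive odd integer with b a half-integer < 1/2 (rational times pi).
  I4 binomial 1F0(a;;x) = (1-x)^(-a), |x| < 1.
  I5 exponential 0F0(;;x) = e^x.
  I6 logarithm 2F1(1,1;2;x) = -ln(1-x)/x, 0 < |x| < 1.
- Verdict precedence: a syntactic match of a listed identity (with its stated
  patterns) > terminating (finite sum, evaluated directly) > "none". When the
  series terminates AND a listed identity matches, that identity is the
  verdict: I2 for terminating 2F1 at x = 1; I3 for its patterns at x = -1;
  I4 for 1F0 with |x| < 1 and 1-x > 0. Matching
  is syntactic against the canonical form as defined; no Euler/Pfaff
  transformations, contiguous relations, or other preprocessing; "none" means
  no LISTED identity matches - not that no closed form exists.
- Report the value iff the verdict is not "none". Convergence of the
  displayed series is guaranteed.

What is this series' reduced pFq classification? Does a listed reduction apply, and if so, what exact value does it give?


This is -\frac{1}{2} * 2F1(-\frac{7}{2}, 3; \frac{15}{2}; -1) in reduced canonical form. Verdict: the Kummer evaluation I3 matches (x = -1; c = \frac{15}{2} equals 1+a-b for upper {-\frac{7}{2}, 3}: listed pattern). Exact value: \left(-\frac{9009}{16384}\right) \cdot \pi.

Key observation: t_0 being -\frac{1}{2}, the lower running product (C = -1/2, x = -1) is a rising factorial.
Ratio: r(k) = -1 * (k-\frac{7}{2}) (k+3) / [(k+\frac{15}{2}) (k+1)] - rational in k, leading ratio -1; with t_0 = -\frac{1}{2}, classification follows.


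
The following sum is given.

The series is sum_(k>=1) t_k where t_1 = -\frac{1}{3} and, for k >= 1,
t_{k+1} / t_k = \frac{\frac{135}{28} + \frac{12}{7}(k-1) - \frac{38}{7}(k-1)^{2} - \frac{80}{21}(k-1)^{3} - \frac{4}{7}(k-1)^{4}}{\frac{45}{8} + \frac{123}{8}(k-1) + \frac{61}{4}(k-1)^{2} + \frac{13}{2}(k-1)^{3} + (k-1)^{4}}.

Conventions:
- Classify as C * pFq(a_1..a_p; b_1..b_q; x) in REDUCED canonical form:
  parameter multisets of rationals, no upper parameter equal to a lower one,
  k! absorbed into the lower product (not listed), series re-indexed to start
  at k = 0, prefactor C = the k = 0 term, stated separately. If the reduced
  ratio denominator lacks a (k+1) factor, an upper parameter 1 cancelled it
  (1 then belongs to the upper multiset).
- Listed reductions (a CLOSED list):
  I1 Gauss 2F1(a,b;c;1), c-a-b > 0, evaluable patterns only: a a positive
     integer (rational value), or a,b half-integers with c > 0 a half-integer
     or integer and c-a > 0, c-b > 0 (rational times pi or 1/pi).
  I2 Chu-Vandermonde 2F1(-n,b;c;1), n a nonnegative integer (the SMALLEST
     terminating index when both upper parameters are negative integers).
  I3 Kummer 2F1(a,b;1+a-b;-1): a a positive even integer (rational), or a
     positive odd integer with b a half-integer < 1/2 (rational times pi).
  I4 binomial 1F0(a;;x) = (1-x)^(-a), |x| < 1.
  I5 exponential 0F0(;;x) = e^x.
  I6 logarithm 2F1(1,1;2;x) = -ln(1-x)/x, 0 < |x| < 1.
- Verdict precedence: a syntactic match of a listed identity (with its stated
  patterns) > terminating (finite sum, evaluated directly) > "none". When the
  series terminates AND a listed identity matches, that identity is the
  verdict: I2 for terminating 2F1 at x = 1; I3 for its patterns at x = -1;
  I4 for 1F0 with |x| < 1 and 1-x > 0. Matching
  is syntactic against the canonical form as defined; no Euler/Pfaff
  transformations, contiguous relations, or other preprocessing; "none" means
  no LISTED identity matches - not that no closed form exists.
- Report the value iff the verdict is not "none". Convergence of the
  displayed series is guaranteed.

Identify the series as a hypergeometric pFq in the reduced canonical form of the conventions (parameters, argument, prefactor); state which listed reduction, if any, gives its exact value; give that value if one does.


Classification (C = -\frac{1}{3}): 2F1 with upper {-\frac{5}{6}, \frac{9}{2}}, lower {\frac{5}{2}}, argument x = -\frac{4}{7}. Verdict: none (x = -\frac{4}{7}): each listed identity misses the multisets {-\frac{5}{6}, \frac{9}{2}} ; {\frac{5}{2}}.

The tell: t_0 = -\frac{1}{3} here, and the ratio is unreduced: k + 3/2 divides both sides (prefactor -1/3).
Adjacent-term ratio: r(k) = -\frac{4}{7} * (k-\frac{5}{6}) (k+\frac{9}{2}) / [(k+\frac{5}{2}) (k+1)] - rational; roots negated = parameters, x = -\frac{4}{7}, C = -\frac{1}{3}.


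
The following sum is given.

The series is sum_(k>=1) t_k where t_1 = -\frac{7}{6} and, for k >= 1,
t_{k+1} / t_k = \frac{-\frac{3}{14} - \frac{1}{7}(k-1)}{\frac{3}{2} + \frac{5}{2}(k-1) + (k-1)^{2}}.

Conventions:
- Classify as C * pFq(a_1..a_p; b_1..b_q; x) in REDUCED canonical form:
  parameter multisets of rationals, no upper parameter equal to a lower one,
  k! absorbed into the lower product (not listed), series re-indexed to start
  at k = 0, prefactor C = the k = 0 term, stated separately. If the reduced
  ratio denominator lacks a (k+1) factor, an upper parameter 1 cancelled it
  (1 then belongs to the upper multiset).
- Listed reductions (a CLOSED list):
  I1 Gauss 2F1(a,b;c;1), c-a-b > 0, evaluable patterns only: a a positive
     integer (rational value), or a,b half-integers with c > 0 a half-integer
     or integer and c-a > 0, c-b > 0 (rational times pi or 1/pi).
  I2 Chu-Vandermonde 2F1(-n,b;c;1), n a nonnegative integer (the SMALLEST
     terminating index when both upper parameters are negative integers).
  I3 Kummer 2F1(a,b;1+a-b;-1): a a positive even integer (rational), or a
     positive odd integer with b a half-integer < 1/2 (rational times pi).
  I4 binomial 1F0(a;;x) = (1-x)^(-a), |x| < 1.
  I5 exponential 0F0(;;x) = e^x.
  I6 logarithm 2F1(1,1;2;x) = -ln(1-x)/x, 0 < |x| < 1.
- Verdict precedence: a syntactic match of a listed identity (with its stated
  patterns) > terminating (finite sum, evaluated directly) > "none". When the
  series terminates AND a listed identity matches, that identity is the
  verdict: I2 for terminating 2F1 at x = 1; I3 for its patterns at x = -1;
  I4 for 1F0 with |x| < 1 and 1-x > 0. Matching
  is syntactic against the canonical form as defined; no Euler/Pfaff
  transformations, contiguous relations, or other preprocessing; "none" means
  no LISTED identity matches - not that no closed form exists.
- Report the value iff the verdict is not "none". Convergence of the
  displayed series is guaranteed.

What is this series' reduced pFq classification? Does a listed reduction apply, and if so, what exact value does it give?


Canonical form: C = -\frac{7}{6} times 0F0 with upper {-}, lower {-}, x = -\frac{1}{7}. Verdict: the I5 exponential reduction fires (the 0F0 exponential series at x = -\frac{1}{7}). Value: \left(-\frac{7}{6}\right) \cdot e^{-\frac{1}{7}}.

First insight: x = -\frac{1}{7} and cancel k + 3/2 from the displayed ratio first; then C = -7/6, x = -1/7.
Adjacent-term ratio: r(k) = -\frac{1}{7} * 1 / [(k+1)] - rational in k, leading ratio -\frac{1}{7}; with t_0 = -\frac{7}{6}, classification follows.


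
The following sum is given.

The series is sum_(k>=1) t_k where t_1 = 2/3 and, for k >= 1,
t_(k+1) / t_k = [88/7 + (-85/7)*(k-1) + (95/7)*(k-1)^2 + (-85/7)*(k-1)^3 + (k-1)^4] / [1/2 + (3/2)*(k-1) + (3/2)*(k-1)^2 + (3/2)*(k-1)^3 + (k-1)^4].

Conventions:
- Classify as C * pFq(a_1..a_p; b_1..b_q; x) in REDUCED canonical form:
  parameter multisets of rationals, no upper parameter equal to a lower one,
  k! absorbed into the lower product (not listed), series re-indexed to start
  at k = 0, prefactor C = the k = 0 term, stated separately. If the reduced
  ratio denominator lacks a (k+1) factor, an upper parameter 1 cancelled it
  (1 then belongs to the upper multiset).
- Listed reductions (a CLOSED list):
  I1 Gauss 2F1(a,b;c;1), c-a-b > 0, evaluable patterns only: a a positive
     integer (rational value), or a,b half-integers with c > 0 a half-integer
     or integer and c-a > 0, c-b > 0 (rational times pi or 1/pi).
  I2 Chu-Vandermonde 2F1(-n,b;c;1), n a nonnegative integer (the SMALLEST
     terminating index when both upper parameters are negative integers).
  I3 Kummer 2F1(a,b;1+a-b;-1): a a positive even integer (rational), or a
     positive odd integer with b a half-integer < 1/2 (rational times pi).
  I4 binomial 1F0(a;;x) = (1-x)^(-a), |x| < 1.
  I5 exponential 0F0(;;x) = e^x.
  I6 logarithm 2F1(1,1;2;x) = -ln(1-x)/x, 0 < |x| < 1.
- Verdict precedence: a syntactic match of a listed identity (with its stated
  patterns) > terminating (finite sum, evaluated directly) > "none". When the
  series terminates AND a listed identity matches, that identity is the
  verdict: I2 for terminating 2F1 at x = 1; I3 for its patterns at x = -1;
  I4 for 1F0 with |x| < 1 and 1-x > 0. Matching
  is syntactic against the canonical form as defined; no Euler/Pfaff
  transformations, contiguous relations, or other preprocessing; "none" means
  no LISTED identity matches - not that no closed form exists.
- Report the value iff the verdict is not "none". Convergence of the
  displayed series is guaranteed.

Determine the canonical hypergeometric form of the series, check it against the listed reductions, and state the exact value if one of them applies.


x = 1 here; the reduced form reads 2F1, upper {-11, -8/7}, lower {1/2}, C = 2/3. Verdict at x = 1: the Chu-Vandermonde identity I2 matches (terminating 2F1 at x = 1 with n = 11, b = -8/7, c = 1/2). Hence: 119151270220202/5522673593199.

Key step: with t_0 = 2/3, factor the ratio over Q (prefactor 2/3): negated roots = parameters.
Consecutive-term ratio: r(k) = 1 * (k-11) (k-8/7) / [(k+1/2) (k+1)] - rational in k, leading ratio 1; with t_0 = 2/3, classification follows.


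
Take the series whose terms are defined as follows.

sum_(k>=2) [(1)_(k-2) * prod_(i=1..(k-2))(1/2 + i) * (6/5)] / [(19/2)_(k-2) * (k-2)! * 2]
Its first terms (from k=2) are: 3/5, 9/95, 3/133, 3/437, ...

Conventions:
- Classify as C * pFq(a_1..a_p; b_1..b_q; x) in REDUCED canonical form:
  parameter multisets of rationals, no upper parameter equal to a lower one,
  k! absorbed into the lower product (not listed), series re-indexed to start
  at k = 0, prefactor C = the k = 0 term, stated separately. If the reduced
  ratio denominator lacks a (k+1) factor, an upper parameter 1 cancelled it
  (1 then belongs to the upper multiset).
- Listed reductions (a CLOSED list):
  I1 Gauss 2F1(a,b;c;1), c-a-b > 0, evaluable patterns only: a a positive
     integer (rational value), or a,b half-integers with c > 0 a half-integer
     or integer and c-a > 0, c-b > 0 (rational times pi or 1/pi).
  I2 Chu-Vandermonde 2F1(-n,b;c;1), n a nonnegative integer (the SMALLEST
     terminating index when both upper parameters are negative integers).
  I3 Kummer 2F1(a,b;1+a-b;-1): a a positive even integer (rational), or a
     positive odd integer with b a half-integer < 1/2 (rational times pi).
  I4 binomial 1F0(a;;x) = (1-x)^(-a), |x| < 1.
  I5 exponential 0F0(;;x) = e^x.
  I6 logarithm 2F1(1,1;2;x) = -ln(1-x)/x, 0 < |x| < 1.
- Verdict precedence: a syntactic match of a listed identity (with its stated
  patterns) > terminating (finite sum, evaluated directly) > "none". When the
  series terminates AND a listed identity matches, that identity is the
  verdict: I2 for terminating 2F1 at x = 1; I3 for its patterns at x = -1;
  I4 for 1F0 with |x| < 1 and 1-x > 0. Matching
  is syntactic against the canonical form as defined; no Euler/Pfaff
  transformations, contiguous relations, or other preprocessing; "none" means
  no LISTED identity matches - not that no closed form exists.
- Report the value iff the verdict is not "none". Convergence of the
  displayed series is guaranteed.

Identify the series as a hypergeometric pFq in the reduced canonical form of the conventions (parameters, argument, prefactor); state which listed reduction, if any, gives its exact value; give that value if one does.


At argument 1: a 2F1 with upper {1, 3/2}, lower {19/2}, scaled by C = 3/5. Verdict: the Gauss summation I1 fires (x = 1: the Gamma ratio telescopes since c-a-b = 7 > 0 and a = 1 in Z>0). Value: 51/70.

Structural cue: t_0 being 3/5, the running product (prefactor 3/5) telescopes to a rising factorial.
Term ratio: r(k) = 1 * (k+1) (k+3/2) / [(k+19/2) (k+1)] - rational in k. x = 1; t_0 = 3/5; negate the roots.


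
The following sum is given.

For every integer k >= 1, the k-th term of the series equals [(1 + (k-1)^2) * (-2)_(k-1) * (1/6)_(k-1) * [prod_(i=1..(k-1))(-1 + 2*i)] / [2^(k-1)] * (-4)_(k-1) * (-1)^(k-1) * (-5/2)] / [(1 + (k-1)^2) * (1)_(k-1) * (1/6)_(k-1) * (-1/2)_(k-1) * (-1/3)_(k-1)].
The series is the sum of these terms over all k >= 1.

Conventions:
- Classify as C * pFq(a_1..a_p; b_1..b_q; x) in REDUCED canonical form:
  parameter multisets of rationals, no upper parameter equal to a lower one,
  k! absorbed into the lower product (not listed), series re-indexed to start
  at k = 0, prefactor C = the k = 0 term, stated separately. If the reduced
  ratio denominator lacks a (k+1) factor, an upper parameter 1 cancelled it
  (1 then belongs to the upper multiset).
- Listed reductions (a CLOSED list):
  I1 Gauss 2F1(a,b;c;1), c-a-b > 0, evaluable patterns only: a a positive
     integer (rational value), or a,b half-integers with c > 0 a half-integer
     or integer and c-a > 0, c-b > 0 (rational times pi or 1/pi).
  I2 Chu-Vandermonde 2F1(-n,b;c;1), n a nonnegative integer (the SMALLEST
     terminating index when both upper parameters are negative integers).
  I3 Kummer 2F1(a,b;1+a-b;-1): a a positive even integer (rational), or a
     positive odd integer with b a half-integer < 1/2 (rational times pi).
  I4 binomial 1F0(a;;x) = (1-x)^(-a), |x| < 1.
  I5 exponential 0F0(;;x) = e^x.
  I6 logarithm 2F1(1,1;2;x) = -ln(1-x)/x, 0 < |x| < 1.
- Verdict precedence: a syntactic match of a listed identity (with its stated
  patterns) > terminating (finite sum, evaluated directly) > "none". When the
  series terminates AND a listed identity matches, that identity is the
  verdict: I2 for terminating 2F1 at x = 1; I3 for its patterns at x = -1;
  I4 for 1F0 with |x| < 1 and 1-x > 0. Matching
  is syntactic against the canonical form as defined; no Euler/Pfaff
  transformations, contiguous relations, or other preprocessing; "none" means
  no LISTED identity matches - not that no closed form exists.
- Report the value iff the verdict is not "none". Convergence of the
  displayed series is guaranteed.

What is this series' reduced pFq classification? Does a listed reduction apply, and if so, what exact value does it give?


With C = -5/2: the canonical form is 3F2(-4, -2, 1/2; -1/2, -1/3; -1). Verdict: terminating. With -2 upstairs the series is a 3-term polynomial sum; evaluated term by term. Sum: -695/2.

Structural cue: with t_0 = -5/2, (1)_k (C = -5/2) is k! itself.
Ratio: r(k) = (-1) * (k-4) (k-2) (k+1/2) / [(k-1/2) (k-1/3) (k+1)] - poly over poly, x = (-1) from leading terms; C = -5/2 at k = 0.


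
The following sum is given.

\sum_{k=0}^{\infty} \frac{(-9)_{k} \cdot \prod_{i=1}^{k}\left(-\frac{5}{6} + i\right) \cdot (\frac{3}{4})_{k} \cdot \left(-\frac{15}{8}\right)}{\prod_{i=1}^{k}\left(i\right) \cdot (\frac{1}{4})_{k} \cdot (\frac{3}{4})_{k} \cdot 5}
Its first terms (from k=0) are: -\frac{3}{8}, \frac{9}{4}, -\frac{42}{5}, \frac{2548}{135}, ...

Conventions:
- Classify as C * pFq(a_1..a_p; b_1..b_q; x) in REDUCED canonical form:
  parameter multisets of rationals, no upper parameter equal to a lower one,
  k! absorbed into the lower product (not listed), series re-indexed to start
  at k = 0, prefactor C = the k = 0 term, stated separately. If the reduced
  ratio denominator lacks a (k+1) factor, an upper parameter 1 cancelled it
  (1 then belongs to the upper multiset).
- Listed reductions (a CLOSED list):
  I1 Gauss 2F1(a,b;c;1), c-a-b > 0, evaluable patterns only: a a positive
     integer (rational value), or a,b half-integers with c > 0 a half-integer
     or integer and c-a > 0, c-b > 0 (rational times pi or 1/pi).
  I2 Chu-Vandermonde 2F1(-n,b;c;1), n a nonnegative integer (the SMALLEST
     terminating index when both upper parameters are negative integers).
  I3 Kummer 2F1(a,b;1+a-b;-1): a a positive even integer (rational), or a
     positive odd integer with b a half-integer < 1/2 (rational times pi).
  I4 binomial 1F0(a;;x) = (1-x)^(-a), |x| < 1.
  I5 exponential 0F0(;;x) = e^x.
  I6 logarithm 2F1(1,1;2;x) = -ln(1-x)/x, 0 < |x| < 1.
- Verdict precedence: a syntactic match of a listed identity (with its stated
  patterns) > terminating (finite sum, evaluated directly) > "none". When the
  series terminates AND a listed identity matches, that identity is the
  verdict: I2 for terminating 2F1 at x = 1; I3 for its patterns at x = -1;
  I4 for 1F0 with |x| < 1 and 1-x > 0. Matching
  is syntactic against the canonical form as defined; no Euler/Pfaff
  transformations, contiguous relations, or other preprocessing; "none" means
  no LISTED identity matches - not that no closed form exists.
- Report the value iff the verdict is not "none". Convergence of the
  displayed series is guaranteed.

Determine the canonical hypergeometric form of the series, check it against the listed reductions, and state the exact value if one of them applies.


At argument 1: a 2F1 with upper {-9, \frac{1}{6}}, lower {\frac{1}{4}}, scaled by C = -\frac{3}{8}. Verdict: Chu-Vandermonde (I2) matches (terminating 2F1 at x = 1 with n = 9, b = 1/6, c = \frac{1}{4}). Its exact value is -\frac{111872719}{1356237432}.

Structural cue: with t_0 = -\frac{3}{8}, the product of the first k integers (prefactor -3/8) is k!.
Step ratio: r(k) = 1 * (k-9) (k+\frac{1}{6}) / [(k+\frac{1}{4}) (k+1)] - rational; roots negated = parameters, x = 1, C = -\frac{3}{8}.


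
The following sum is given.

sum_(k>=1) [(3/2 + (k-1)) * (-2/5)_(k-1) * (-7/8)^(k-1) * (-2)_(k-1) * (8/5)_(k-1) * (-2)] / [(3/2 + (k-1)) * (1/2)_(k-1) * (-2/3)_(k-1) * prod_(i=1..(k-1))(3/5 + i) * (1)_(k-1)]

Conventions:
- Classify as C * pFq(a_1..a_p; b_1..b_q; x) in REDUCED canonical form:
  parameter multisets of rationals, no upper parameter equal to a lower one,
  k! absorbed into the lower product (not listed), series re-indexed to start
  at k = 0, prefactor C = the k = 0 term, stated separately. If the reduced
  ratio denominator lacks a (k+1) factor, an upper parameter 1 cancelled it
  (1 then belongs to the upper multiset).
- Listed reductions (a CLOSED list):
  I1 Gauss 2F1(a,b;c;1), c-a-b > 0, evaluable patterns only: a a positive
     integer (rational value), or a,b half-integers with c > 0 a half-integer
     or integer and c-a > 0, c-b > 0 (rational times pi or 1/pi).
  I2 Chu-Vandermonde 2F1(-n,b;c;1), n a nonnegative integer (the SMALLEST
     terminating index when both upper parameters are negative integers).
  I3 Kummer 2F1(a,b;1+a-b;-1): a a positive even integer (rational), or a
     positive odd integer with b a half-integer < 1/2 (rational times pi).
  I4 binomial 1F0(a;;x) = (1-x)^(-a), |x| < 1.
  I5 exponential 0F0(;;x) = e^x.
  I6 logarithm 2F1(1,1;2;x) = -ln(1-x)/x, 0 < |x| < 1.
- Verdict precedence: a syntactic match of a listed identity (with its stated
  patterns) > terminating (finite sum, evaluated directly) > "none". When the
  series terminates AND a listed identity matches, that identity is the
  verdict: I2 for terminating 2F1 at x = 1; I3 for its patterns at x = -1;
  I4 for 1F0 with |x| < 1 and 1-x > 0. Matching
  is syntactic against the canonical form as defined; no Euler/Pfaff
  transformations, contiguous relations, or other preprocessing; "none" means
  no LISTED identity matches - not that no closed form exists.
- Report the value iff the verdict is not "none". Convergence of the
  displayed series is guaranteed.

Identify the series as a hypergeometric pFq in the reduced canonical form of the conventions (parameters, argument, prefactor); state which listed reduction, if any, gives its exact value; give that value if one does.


x = -7/8 here; the reduced form reads 2F2, upper {-2, -2/5}, lower {-2/3, 1/2}, C = -2. Verdict: terminating - upper parameter -2 makes this a finite sum (last index 2), evaluated exactly. Hence: -1681/200.

First insight: with t_0 = -2, k + 3/2 divides numerator and denominator alike; C = -2 after cancelling.
Consecutive-term ratio: r(k) = (-7/8) * (k-2) (k-2/5) / [(k-2/3) (k+1/2) (k+1)] - poly over poly, x = (-7/8) from leading terms; C = -2 at k = 0.


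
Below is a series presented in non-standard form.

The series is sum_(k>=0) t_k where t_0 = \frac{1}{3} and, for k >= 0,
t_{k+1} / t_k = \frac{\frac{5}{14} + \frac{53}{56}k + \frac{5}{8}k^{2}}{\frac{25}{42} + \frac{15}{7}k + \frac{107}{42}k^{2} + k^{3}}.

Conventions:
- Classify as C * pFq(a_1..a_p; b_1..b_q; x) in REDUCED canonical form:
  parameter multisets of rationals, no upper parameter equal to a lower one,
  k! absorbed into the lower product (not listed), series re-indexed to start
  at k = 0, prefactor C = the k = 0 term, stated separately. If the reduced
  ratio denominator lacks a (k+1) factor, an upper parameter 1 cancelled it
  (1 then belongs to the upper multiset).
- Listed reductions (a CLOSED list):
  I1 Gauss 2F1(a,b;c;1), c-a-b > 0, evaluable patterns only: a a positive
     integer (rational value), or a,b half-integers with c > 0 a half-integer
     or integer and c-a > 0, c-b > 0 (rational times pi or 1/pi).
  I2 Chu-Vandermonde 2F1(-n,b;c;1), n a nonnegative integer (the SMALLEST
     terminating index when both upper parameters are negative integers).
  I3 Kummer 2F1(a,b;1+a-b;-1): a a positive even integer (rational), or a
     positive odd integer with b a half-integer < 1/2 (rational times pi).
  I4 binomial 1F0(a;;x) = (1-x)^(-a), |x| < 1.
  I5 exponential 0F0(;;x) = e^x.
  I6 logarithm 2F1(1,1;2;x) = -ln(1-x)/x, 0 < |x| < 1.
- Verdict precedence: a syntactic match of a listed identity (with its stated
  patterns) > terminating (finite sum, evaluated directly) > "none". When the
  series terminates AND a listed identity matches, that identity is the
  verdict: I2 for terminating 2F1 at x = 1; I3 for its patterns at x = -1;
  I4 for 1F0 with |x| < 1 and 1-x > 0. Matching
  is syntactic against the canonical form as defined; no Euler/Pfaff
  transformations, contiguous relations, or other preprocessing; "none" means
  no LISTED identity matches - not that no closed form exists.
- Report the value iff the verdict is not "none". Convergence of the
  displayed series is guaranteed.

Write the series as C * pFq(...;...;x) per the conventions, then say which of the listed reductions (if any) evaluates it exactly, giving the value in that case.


This is \frac{1}{3} * 1F1(\frac{4}{5}; \frac{5}{6}; \frac{5}{8}) in reduced canonical form. Verdict: none. A 1F1 with upper {\frac{4}{5}} fits none of I1-I6 at x = \frac{5}{8}; the sum runs forever.

The tell: x = \frac{5}{8} and factor the ratio over Q (prefactor 1/3): negated roots = parameters.
Step ratio: r(k) = \frac{5}{8} * (k+\frac{4}{5}) / [(k+\frac{5}{6}) (k+1)] - poly over poly, x = \frac{5}{8} from leading terms; C = \frac{1}{3} at k = 0.


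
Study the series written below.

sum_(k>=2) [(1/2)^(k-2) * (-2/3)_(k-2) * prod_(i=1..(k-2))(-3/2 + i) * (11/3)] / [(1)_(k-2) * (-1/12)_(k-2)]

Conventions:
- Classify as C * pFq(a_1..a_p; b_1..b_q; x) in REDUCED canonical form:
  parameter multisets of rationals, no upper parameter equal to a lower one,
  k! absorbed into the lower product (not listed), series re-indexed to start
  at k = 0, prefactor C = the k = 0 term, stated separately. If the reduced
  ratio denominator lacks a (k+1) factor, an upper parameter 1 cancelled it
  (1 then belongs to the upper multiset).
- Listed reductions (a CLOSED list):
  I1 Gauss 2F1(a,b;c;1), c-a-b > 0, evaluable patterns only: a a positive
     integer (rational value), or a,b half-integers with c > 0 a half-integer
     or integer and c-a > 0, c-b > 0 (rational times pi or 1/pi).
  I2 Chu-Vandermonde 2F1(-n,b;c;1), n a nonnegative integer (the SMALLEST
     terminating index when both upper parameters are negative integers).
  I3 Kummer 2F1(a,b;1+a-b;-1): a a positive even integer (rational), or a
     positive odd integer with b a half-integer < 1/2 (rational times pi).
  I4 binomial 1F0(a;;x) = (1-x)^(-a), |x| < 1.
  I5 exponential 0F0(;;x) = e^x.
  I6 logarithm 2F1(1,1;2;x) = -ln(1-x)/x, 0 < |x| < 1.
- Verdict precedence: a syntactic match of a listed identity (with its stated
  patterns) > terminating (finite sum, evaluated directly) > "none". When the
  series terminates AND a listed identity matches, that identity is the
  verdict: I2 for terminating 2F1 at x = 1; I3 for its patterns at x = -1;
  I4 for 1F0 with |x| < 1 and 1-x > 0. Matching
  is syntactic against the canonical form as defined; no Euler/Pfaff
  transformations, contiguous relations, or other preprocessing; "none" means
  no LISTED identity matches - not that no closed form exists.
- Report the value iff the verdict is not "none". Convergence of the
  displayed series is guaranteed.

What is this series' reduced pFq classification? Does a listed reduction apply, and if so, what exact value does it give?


Key observation: t_0 being 11/3, (1)_k (prefactor 11/3) is k! itself.
Term ratio: r(k) = (1/2) * (k-2/3) (k-1/2) / [(k-1/12) (k+1)] - rational in k, leading ratio (1/2); with t_0 = 11/3, classification follows.

At argument 1/2: a 2F1 with upper {-2/3, -1/2}, lower {-1/12}, scaled by C = 11/3. Verdict: none. No listed pattern accepts 2F1(-2/3, -1/2; -1/12; 1/2).


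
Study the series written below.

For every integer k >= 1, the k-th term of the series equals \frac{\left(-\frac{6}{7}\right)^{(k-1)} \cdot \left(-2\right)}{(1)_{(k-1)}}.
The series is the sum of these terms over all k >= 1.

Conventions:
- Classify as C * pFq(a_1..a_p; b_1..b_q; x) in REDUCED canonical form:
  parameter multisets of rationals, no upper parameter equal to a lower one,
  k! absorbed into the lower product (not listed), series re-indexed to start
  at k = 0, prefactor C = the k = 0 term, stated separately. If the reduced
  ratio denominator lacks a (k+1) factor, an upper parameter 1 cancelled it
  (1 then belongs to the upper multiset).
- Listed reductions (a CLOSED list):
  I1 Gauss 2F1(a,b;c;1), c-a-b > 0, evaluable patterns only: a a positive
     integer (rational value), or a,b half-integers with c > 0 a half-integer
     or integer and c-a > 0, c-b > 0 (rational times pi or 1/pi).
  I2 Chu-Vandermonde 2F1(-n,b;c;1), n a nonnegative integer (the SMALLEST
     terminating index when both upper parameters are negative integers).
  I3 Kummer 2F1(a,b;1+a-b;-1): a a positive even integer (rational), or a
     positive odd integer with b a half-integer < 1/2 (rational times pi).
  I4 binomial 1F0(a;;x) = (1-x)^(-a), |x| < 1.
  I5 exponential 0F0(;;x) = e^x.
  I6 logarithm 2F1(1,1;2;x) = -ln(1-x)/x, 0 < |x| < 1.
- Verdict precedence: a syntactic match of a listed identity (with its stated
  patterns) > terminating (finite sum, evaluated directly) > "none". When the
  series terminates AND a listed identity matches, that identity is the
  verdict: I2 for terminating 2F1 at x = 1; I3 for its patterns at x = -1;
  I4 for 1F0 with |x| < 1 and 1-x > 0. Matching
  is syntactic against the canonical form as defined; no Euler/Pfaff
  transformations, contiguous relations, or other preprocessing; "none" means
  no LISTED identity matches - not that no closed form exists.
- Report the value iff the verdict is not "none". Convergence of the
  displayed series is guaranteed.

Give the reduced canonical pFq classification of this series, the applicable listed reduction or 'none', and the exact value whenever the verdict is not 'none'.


At argument -\frac{6}{7}: a 0F0 with upper {-}, lower {-}, scaled by C = -2. Verdict: the I5 exponential reduction fires (the 0F0 exponential series at x = -\frac{6}{7}). Its exact value is \left(-2\right) \cdot e^{-\frac{6}{7}}.

Key step: x = -\frac{6}{7} and (1)_k (C = -2) is k! itself.
Term ratio: r(k) = -\frac{6}{7} * 1 / [(k+1)] - poly over poly, x = -\frac{6}{7} from leading terms; C = -2 at k = 0.
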